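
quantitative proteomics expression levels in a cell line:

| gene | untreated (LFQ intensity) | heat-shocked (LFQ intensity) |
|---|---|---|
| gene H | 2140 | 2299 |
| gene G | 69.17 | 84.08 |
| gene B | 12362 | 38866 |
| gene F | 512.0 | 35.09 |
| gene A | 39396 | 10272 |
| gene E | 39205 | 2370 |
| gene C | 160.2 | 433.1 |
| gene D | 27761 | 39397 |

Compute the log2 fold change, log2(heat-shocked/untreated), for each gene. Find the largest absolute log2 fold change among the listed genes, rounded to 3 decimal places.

log2(2299/2140) = 0.103  (gene H)
log2(84.08/69.17) = 0.282  (gene G)
log2(38866/12362) = 1.653  (gene B)
log2(35.09/512.0) = -3.867  (gene F)
log2(10272/39396) = -1.939  (gene A)
log2(2370/39205) = -4.048  (gene E)
log2(433.1/160.2) = 1.435  (gene C)
log2(39397/27761) = 0.505  (gene D)
The largest magnitude belongs to gene E.

4.048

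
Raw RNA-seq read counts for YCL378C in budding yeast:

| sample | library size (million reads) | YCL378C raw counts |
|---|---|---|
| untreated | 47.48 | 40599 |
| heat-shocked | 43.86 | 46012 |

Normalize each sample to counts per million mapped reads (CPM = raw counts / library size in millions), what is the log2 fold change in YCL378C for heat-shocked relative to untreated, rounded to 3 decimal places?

CPM(untreated) = 40599 / 47.48 = 855.0758
CPM(heat-shocked) = 46012 / 43.86 = 1049.0652
Fold change = 1049.0652 / 855.0758 = 1.22687
log2(1.22687) = 0.2950

0.295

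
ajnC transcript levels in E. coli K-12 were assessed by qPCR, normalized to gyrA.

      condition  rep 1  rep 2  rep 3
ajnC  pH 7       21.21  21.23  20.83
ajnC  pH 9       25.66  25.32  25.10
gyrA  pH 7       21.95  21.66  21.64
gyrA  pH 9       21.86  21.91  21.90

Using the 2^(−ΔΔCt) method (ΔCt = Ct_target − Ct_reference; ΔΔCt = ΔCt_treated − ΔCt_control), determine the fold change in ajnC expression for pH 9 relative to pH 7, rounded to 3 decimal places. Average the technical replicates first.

Mean Ct: ajnC pH 7 21.090; ajnC pH 9 25.360; gyrA pH 7 21.750; gyrA pH 9 21.890
ΔCt(pH 7) = 21.090 − 21.750 = -0.660
ΔCt(pH 9) = 25.360 − 21.890 = 3.470
ΔΔCt = 3.470 − (-0.660) = 4.130
Fold change = 2^(−4.130) = 0.0571

0.057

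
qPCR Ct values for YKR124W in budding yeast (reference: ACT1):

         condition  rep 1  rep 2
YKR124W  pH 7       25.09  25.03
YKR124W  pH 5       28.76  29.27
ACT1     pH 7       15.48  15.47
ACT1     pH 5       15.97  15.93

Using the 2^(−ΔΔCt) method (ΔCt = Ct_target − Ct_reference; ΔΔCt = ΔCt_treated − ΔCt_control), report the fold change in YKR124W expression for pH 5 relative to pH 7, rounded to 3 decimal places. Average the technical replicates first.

Mean Ct: YKR124W pH 7 25.060; YKR124W pH 5 29.015; ACT1 pH 7 15.475; ACT1 pH 5 15.950
ΔCt(pH 7) = 25.060 − 15.475 = 9.585
ΔCt(pH 5) = 29.015 − 15.950 = 13.065
ΔΔCt = 13.065 − 9.585 = 3.480
Fold change = 2^(−3.480) = 0.0896

0.090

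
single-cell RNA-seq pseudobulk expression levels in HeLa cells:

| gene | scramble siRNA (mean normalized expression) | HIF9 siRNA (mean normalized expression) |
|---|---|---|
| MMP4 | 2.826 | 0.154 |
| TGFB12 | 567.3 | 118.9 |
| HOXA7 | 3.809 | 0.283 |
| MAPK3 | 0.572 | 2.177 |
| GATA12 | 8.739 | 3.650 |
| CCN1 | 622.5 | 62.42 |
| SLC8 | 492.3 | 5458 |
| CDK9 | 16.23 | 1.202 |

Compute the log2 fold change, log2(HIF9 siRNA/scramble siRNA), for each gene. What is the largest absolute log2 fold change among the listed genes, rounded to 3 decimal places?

log2(0.154/2.826) = -4.198  (MMP4)
log2(118.9/567.3) = -2.254  (TGFB12)
log2(0.283/3.809) = -3.751  (HOXA7)
log2(2.177/0.572) = 1.928  (MAPK3)
log2(3.650/8.739) = -1.260  (GATA12)
log2(62.42/622.5) = -3.318  (CCN1)
log2(5458/492.3) = 3.471  (SLC8)
log2(1.202/16.23) = -3.755  (CDK9)
The largest magnitude belongs to MMP4.

4.198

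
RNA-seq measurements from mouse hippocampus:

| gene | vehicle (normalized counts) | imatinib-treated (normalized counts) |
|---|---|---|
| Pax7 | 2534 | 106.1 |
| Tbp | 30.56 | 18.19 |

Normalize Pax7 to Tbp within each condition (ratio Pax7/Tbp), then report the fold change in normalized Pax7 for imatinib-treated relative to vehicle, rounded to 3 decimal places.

Pax7/Tbp (vehicle) = 2534 / 30.56 = 82.919
Pax7/Tbp (imatinib-treated) = 106.1 / 18.19 = 5.8329
Fold change = 5.8329 / 82.919 = 0.0703

0.070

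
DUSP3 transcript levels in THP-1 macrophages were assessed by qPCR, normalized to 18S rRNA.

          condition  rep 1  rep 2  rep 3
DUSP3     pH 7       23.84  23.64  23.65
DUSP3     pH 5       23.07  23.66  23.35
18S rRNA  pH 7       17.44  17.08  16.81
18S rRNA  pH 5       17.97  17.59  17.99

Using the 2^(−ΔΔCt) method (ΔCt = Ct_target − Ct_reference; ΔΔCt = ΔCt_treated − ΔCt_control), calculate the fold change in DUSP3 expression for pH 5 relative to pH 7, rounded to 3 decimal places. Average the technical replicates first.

2.129

Mean Ct: DUSP3 pH 7 23.710; DUSP3 pH 5 23.360; 18S rRNA pH 7 17.110; 18S rRNA pH 5 17.850
ΔCt(pH 7) = 23.710 − 17.110 = 6.600
ΔCt(pH 5) = 23.360 − 17.850 = 5.510
ΔΔCt = 5.510 − 6.600 = -1.090
Fold change = 2^(−(-1.090)) = 2^1.090 = 2.1287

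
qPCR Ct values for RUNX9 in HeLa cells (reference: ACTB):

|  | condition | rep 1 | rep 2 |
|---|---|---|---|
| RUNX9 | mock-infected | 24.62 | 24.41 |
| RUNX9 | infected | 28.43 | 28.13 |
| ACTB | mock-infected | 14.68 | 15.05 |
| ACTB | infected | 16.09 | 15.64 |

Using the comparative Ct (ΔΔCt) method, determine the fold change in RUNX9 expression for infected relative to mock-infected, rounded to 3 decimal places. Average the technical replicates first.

Mean Ct: RUNX9 mock-infected 24.515; RUNX9 infected 28.280; ACTB mock-infected 14.865; ACTB infected 15.865
ΔCt(mock-infected) = 24.515 − 14.865 = 9.650
ΔCt(infected) = 28.280 − 15.865 = 12.415
ΔΔCt = 12.415 − 9.650 = 2.765
Fold change = 2^(−2.765) = 0.1471

0.147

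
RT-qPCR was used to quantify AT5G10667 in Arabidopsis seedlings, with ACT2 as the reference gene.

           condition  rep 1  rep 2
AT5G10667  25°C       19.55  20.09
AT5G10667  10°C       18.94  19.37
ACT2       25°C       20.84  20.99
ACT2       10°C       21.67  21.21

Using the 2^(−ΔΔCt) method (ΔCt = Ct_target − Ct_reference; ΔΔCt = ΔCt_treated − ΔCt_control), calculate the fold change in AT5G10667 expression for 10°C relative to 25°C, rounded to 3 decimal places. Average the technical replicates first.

2.282

Mean Ct: AT5G10667 25°C 19.820; AT5G10667 10°C 19.155; ACT2 25°C 20.915; ACT2 10°C 21.440
ΔCt(25°C) = 19.820 − 20.915 = -1.095
ΔCt(10°C) = 19.155 − 21.440 = -2.285
ΔΔCt = -2.285 − (-1.095) = -1.190
Fold change = 2^(−(-1.190)) = 2^1.190 = 2.2815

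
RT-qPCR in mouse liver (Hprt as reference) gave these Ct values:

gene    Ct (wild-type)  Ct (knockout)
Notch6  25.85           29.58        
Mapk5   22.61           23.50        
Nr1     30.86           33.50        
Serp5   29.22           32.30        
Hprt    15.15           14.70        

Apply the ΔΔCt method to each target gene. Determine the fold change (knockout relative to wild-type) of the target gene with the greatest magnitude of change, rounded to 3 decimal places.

0.055

Notch6: ΔΔCt = (29.58−14.70) − (25.85−15.15) = 14.88 − 10.70 = 4.18; fold change = 2^-4.18 = 0.055
Mapk5: ΔΔCt = (23.50−14.70) − (22.61−15.15) = 8.80 − 7.46 = 1.34; fold change = 2^-1.34 = 0.395
Nr1: ΔΔCt = (33.50−14.70) − (30.86−15.15) = 18.80 − 15.71 = 3.09; fold change = 2^-3.09 = 0.117
Serp5: ΔΔCt = (32.30−14.70) − (29.22−15.15) = 17.60 − 14.07 = 3.53; fold change = 2^-3.53 = 0.087
Notch6 has the largest |ΔΔCt| = 4.18.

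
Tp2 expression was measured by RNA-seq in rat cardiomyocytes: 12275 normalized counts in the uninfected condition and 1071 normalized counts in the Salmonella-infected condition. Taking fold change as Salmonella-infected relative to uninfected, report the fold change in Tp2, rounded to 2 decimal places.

0.09

Fold change = 1071 / 12275 = 0.087
Tp2 is downregulated.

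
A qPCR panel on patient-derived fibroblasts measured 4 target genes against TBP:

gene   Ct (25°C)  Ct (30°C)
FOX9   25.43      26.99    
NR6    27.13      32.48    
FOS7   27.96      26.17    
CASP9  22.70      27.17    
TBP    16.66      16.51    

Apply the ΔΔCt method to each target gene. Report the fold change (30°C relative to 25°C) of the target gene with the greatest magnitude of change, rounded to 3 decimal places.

0.022

FOX9: ΔΔCt = (26.99−16.51) − (25.43−16.66) = 10.48 − 8.77 = 1.71; fold change = 2^-1.71 = 0.306
NR6: ΔΔCt = (32.48−16.51) − (27.13−16.66) = 15.97 − 10.47 = 5.50; fold change = 2^-5.50 = 0.022
FOS7: ΔΔCt = (26.17−16.51) − (27.96−16.66) = 9.66 − 11.30 = -1.64; fold change = 2^1.64 = 3.117
CASP9: ΔΔCt = (27.17−16.51) − (22.70−16.66) = 10.66 − 6.04 = 4.62; fold change = 2^-4.62 = 0.041
NR6 has the largest |ΔΔCt| = 5.50.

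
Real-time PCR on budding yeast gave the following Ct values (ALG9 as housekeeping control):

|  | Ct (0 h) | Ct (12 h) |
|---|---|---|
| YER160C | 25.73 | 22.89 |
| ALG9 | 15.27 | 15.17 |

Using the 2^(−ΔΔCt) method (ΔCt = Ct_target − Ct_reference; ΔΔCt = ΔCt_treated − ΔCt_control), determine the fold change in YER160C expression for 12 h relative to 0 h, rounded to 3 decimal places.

ΔCt(0 h) = 25.730 − 15.270 = 10.460
ΔCt(12 h) = 22.890 − 15.170 = 7.720
ΔΔCt = 7.720 − 10.460 = -2.740
Fold change = 2^(−(-2.740)) = 2^2.740 = 6.6807

6.681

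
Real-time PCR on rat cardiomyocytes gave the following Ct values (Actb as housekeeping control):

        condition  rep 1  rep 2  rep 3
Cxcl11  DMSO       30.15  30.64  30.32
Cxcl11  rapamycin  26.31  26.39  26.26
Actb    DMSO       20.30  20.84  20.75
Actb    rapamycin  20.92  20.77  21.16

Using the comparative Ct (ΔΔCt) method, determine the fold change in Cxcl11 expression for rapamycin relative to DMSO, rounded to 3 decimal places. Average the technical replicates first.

Mean Ct: Cxcl11 DMSO 30.370; Cxcl11 rapamycin 26.320; Actb DMSO 20.630; Actb rapamycin 20.950
ΔCt(DMSO) = 30.370 − 20.630 = 9.740
ΔCt(rapamycin) = 26.320 − 20.950 = 5.370
ΔΔCt = 5.370 − 9.740 = -4.370
Fold change = 2^(−(-4.370)) = 2^4.370 = 20.6776

20.678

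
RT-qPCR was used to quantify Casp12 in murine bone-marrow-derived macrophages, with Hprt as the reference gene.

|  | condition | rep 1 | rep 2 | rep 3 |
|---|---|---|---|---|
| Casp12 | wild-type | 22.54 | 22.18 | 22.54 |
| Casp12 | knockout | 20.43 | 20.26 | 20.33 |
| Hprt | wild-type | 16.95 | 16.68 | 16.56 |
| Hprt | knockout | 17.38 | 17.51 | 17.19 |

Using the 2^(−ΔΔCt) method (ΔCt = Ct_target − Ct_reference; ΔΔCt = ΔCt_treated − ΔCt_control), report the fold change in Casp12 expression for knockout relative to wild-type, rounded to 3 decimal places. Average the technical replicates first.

Mean Ct: Casp12 wild-type 22.420; Casp12 knockout 20.340; Hprt wild-type 16.730; Hprt knockout 17.360
ΔCt(wild-type) = 22.420 − 16.730 = 5.690
ΔCt(knockout) = 20.340 − 17.360 = 2.980
ΔΔCt = 2.980 − 5.690 = -2.710
Fold change = 2^(−(-2.710)) = 2^2.710 = 6.5432

6.543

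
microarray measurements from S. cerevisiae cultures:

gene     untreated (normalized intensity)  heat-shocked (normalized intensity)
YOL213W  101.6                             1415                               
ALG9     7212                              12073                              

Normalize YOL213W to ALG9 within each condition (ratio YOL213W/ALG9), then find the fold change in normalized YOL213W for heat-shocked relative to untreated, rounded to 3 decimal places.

8.320

YOL213W/ALG9 (untreated) = 101.6 / 7212 = 0.014088
YOL213W/ALG9 (heat-shocked) = 1415 / 12073 = 0.1172
Fold change = 0.1172 / 0.014088 = 8.3196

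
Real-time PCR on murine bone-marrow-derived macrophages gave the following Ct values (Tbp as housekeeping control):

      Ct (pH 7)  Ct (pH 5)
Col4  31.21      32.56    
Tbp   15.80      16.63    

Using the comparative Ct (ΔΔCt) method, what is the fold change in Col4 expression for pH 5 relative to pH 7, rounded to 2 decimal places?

0.70

ΔCt(pH 7) = 31.210 − 15.800 = 15.410
ΔCt(pH 5) = 32.560 − 16.630 = 15.930
ΔΔCt = 15.930 − 15.410 = 0.520
Fold change = 2^(−0.520) = 0.697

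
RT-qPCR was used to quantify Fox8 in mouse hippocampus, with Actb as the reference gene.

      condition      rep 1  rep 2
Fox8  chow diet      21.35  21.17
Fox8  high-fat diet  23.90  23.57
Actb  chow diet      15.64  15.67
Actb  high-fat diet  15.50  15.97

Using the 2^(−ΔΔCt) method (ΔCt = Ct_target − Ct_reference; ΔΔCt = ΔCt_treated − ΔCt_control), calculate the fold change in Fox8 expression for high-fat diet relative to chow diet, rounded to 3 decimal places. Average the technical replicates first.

0.190

Mean Ct: Fox8 chow diet 21.260; Fox8 high-fat diet 23.735; Actb chow diet 15.655; Actb high-fat diet 15.735
ΔCt(chow diet) = 21.260 − 15.655 = 5.605
ΔCt(high-fat diet) = 23.735 − 15.735 = 8.000
ΔΔCt = 8.000 − 5.605 = 2.395
Fold change = 2^(−2.395) = 0.1901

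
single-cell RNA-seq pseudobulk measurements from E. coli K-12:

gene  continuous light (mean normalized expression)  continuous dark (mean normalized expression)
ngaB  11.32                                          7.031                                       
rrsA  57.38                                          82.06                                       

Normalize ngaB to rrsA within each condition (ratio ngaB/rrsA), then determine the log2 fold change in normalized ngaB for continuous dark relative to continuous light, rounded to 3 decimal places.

ngaB/rrsA (continuous light) = 11.32 / 57.38 = 0.19728
ngaB/rrsA (continuous dark) = 7.031 / 82.06 = 0.085681
Fold change = 0.085681 / 0.19728 = 0.4343
log2(0.4343) = -1.2032

-1.203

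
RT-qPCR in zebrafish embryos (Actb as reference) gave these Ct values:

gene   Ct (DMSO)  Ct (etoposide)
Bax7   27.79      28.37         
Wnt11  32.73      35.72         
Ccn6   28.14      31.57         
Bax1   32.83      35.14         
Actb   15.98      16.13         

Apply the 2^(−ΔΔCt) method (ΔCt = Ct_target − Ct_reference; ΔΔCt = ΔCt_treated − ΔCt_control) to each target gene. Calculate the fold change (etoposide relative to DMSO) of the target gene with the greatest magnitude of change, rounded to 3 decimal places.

Bax7: ΔΔCt = (28.37−16.13) − (27.79−15.98) = 12.24 − 11.81 = 0.43; fold change = 2^-0.43 = 0.742
Wnt11: ΔΔCt = (35.72−16.13) − (32.73−15.98) = 19.59 − 16.75 = 2.84; fold change = 2^-2.84 = 0.140
Ccn6: ΔΔCt = (31.57−16.13) − (28.14−15.98) = 15.44 − 12.16 = 3.28; fold change = 2^-3.28 = 0.103
Bax1: ΔΔCt = (35.14−16.13) − (32.83−15.98) = 19.01 − 16.85 = 2.16; fold change = 2^-2.16 = 0.224
Ccn6 has the largest |ΔΔCt| = 3.28.

0.103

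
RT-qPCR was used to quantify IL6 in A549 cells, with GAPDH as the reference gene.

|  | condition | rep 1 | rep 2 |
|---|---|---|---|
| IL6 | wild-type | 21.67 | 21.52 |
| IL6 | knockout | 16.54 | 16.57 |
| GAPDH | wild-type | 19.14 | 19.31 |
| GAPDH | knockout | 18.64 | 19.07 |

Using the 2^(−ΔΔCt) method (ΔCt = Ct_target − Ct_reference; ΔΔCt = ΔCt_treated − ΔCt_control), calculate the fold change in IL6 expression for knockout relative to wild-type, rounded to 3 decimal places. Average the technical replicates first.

25.457

Mean Ct: IL6 wild-type 21.595; IL6 knockout 16.555; GAPDH wild-type 19.225; GAPDH knockout 18.855
ΔCt(wild-type) = 21.595 − 19.225 = 2.370
ΔCt(knockout) = 16.555 − 18.855 = -2.300
ΔΔCt = -2.300 − 2.370 = -4.670
Fold change = 2^(−(-4.670)) = 2^4.670 = 25.4572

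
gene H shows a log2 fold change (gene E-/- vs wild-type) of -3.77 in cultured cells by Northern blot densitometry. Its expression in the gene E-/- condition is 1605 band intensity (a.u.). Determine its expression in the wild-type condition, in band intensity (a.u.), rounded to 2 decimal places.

Fold change = 2^(-3.77) = 0.0733
wild-type expression = 1605 / 0.0733 = 21895.66

21895.66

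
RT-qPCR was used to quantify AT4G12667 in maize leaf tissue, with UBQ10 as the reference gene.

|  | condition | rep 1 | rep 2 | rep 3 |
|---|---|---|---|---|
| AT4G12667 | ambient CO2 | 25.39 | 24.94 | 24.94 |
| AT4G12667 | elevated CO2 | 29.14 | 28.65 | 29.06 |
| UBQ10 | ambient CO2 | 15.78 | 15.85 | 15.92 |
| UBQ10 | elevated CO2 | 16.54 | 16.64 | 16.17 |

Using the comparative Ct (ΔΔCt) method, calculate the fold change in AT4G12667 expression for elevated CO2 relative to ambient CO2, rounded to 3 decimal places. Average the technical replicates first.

Mean Ct: AT4G12667 ambient CO2 25.090; AT4G12667 elevated CO2 28.950; UBQ10 ambient CO2 15.850; UBQ10 elevated CO2 16.450
ΔCt(ambient CO2) = 25.090 − 15.850 = 9.240
ΔCt(elevated CO2) = 28.950 − 16.450 = 12.500
ΔΔCt = 12.500 − 9.240 = 3.260
Fold change = 2^(−3.260) = 0.1044

0.104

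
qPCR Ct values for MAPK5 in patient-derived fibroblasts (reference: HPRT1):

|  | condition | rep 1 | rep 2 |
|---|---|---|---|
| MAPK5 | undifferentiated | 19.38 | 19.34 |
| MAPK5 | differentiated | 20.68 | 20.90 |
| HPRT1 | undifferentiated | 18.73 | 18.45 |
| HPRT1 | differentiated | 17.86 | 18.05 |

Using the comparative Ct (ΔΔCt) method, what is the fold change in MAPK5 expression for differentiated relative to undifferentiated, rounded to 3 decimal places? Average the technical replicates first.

Mean Ct: MAPK5 undifferentiated 19.360; MAPK5 differentiated 20.790; HPRT1 undifferentiated 18.590; HPRT1 differentiated 17.955
ΔCt(undifferentiated) = 19.360 − 18.590 = 0.770
ΔCt(differentiated) = 20.790 − 17.955 = 2.835
ΔΔCt = 2.835 − 0.770 = 2.065
Fold change = 2^(−2.065) = 0.2390

0.239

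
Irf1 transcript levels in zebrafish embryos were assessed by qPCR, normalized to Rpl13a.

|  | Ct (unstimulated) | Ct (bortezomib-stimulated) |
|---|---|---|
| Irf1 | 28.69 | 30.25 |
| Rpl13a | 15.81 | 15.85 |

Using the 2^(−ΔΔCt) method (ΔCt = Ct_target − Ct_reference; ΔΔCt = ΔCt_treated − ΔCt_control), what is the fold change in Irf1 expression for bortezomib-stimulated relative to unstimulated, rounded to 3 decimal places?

0.349

ΔCt(unstimulated) = 28.690 − 15.810 = 12.880
ΔCt(bortezomib-stimulated) = 30.250 − 15.850 = 14.400
ΔΔCt = 14.400 − 12.880 = 1.520
Fold change = 2^(−1.520) = 0.3487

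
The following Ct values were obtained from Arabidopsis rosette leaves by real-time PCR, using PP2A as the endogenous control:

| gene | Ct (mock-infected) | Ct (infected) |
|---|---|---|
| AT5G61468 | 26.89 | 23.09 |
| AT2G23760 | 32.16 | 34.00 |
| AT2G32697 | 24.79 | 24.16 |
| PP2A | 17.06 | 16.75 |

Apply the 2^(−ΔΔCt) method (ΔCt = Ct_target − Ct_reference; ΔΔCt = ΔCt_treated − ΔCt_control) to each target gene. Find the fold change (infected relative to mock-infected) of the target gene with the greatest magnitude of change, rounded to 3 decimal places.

AT5G61468: ΔΔCt = (23.09−16.75) − (26.89−17.06) = 6.34 − 9.83 = -3.49; fold change = 2^3.49 = 11.236
AT2G23760: ΔΔCt = (34.00−16.75) − (32.16−17.06) = 17.25 − 15.10 = 2.15; fold change = 2^-2.15 = 0.225
AT2G32697: ΔΔCt = (24.16−16.75) − (24.79−17.06) = 7.41 − 7.73 = -0.32; fold change = 2^0.32 = 1.248
AT5G61468 has the largest |ΔΔCt| = 3.49.

11.236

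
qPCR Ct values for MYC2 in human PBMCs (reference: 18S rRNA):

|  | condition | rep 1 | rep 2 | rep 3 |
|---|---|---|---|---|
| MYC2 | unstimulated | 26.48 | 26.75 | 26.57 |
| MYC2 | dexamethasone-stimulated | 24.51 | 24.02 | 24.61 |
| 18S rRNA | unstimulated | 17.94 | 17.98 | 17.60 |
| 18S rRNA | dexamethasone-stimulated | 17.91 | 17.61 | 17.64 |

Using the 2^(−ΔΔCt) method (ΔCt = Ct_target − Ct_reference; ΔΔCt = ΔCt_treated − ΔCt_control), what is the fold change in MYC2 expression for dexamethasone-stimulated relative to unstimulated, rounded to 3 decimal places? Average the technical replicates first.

Mean Ct: MYC2 unstimulated 26.600; MYC2 dexamethasone-stimulated 24.380; 18S rRNA unstimulated 17.840; 18S rRNA dexamethasone-stimulated 17.720
ΔCt(unstimulated) = 26.600 − 17.840 = 8.760
ΔCt(dexamethasone-stimulated) = 24.380 − 17.720 = 6.660
ΔΔCt = 6.660 − 8.760 = -2.100
Fold change = 2^(−(-2.100)) = 2^2.100 = 4.2871

4.287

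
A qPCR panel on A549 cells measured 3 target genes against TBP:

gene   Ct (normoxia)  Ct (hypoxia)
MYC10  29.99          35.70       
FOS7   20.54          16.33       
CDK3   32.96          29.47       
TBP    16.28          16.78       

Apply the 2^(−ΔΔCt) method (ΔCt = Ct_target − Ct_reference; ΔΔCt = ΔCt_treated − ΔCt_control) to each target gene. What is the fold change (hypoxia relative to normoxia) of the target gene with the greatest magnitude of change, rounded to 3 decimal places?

MYC10: ΔΔCt = (35.70−16.78) − (29.99−16.28) = 18.92 − 13.71 = 5.21; fold change = 2^-5.21 = 0.027
FOS7: ΔΔCt = (16.33−16.78) − (20.54−16.28) = -0.45 − 4.26 = -4.71; fold change = 2^4.71 = 26.173
CDK3: ΔΔCt = (29.47−16.78) − (32.96−16.28) = 12.69 − 16.68 = -3.99; fold change = 2^3.99 = 15.889
MYC10 has the largest |ΔΔCt| = 5.21.

0.027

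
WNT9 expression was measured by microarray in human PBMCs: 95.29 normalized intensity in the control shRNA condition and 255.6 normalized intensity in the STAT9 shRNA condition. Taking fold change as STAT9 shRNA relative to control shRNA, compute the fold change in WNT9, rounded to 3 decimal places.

2.682

Fold change = 255.6 / 95.29 = 2.6823
WNT9 is upregulated.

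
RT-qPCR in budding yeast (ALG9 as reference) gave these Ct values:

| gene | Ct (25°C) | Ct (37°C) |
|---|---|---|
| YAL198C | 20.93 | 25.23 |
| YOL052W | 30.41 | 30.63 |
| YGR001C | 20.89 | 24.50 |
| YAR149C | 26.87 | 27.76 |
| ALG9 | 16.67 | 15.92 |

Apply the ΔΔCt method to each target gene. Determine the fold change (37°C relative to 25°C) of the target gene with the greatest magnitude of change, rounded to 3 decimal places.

YAL198C: ΔΔCt = (25.23−15.92) − (20.93−16.67) = 9.31 − 4.26 = 5.05; fold change = 2^-5.05 = 0.030
YOL052W: ΔΔCt = (30.63−15.92) − (30.41−16.67) = 14.71 − 13.74 = 0.97; fold change = 2^-0.97 = 0.511
YGR001C: ΔΔCt = (24.50−15.92) − (20.89−16.67) = 8.58 − 4.22 = 4.36; fold change = 2^-4.36 = 0.049
YAR149C: ΔΔCt = (27.76−15.92) − (26.87−16.67) = 11.84 − 10.20 = 1.64; fold change = 2^-1.64 = 0.321
YAL198C has the largest |ΔΔCt| = 5.05.

0.030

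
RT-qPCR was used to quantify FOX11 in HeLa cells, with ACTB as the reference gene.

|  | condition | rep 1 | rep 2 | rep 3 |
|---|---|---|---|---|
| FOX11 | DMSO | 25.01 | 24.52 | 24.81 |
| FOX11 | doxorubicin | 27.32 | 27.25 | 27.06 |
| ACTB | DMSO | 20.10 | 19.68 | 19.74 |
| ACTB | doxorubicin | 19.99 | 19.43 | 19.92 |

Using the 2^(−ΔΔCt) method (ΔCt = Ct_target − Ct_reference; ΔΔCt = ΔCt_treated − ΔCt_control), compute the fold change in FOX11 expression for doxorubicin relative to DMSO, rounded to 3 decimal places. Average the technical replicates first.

Mean Ct: FOX11 DMSO 24.780; FOX11 doxorubicin 27.210; ACTB DMSO 19.840; ACTB doxorubicin 19.780
ΔCt(DMSO) = 24.780 − 19.840 = 4.940
ΔCt(doxorubicin) = 27.210 − 19.780 = 7.430
ΔΔCt = 7.430 − 4.940 = 2.490
Fold change = 2^(−2.490) = 0.1780

0.178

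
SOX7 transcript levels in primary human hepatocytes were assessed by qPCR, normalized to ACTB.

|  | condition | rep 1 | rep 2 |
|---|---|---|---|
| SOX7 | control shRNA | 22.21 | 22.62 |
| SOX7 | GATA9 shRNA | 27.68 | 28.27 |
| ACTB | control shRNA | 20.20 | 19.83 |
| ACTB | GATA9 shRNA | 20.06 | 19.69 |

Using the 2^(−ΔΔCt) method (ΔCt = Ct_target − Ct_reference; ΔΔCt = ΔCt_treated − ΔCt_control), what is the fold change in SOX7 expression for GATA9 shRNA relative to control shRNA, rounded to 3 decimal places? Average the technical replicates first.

0.019

Mean Ct: SOX7 control shRNA 22.415; SOX7 GATA9 shRNA 27.975; ACTB control shRNA 20.015; ACTB GATA9 shRNA 19.875
ΔCt(control shRNA) = 22.415 − 20.015 = 2.400
ΔCt(GATA9 shRNA) = 27.975 − 19.875 = 8.100
ΔΔCt = 8.100 − 2.400 = 5.700
Fold change = 2^(−5.700) = 0.0192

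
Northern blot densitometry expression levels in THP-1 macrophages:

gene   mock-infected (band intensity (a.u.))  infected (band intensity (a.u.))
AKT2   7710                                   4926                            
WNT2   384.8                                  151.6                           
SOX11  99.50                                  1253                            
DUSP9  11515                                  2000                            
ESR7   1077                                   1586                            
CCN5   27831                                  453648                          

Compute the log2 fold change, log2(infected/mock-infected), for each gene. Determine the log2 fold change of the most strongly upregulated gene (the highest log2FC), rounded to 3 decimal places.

4.027

log2(4926/7710) = -0.646  (AKT2)
log2(151.6/384.8) = -1.344  (WNT2)
log2(1253/99.50) = 3.655  (SOX11)
log2(2000/11515) = -2.525  (DUSP9)
log2(1586/1077) = 0.558  (ESR7)
log2(453648/27831) = 4.027  (CCN5)
CCN5 is most strongly upregulated.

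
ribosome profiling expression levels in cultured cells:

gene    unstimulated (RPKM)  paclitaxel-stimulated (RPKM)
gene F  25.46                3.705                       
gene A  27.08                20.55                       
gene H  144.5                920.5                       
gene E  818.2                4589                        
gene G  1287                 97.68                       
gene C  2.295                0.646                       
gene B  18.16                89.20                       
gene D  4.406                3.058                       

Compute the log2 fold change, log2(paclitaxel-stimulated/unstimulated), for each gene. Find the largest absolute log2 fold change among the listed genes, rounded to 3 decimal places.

3.720

log2(3.705/25.46) = -2.781  (gene F)
log2(20.55/27.08) = -0.398  (gene A)
log2(920.5/144.5) = 2.671  (gene H)
log2(4589/818.2) = 2.488  (gene E)
log2(97.68/1287) = -3.720  (gene G)
log2(0.646/2.295) = -1.829  (gene C)
log2(89.20/18.16) = 2.296  (gene B)
log2(3.058/4.406) = -0.527  (gene D)
The largest magnitude belongs to gene G.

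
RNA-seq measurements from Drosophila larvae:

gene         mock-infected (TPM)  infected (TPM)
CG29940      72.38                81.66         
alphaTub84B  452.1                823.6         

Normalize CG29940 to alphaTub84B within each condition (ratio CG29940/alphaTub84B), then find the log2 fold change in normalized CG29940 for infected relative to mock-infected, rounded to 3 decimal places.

CG29940/alphaTub84B (mock-infected) = 72.38 / 452.1 = 0.1601
CG29940/alphaTub84B (infected) = 81.66 / 823.6 = 0.09915
Fold change = 0.09915 / 0.1601 = 0.6193
log2(0.6193) = -0.6913

-0.691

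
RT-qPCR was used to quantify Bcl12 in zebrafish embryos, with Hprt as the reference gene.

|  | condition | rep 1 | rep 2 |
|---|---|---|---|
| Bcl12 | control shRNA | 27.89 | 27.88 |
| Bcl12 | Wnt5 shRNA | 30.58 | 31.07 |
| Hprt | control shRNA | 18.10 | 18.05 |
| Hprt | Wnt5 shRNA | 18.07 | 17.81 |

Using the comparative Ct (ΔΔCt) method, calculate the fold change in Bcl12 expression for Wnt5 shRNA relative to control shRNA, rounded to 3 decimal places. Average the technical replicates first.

0.119

Mean Ct: Bcl12 control shRNA 27.885; Bcl12 Wnt5 shRNA 30.825; Hprt control shRNA 18.075; Hprt Wnt5 shRNA 17.940
ΔCt(control shRNA) = 27.885 − 18.075 = 9.810
ΔCt(Wnt5 shRNA) = 30.825 − 17.940 = 12.885
ΔΔCt = 12.885 − 9.810 = 3.075
Fold change = 2^(−3.075) = 0.1187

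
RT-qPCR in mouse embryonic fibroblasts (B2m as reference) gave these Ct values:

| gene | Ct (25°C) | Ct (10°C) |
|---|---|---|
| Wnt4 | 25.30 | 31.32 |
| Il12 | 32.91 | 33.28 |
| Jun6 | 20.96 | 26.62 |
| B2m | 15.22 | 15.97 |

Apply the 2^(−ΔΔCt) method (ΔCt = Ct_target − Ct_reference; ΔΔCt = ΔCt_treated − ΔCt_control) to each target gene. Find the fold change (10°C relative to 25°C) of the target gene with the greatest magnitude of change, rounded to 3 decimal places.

0.026

Wnt4: ΔΔCt = (31.32−15.97) − (25.30−15.22) = 15.35 − 10.08 = 5.27; fold change = 2^-5.27 = 0.026
Il12: ΔΔCt = (33.28−15.97) − (32.91−15.22) = 17.31 − 17.69 = -0.38; fold change = 2^0.38 = 1.301
Jun6: ΔΔCt = (26.62−15.97) − (20.96−15.22) = 10.65 − 5.74 = 4.91; fold change = 2^-4.91 = 0.033
Wnt4 has the largest |ΔΔCt| = 5.27.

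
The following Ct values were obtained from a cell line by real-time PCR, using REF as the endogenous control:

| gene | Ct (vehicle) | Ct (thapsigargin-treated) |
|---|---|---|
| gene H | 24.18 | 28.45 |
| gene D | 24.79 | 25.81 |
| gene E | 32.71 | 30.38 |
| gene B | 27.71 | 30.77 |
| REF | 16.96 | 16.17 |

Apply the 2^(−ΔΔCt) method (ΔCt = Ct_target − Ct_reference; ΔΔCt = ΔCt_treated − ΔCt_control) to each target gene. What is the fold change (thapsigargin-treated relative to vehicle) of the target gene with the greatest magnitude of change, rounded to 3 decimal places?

gene H: ΔΔCt = (28.45−16.17) − (24.18−16.96) = 12.28 − 7.22 = 5.06; fold change = 2^-5.06 = 0.030
gene D: ΔΔCt = (25.81−16.17) − (24.79−16.96) = 9.64 − 7.83 = 1.81; fold change = 2^-1.81 = 0.285
gene E: ΔΔCt = (30.38−16.17) − (32.71−16.96) = 14.21 − 15.75 = -1.54; fold change = 2^1.54 = 2.908
gene B: ΔΔCt = (30.77−16.17) − (27.71−16.96) = 14.60 − 10.75 = 3.85; fold change = 2^-3.85 = 0.069
gene H has the largest |ΔΔCt| = 5.06.

0.030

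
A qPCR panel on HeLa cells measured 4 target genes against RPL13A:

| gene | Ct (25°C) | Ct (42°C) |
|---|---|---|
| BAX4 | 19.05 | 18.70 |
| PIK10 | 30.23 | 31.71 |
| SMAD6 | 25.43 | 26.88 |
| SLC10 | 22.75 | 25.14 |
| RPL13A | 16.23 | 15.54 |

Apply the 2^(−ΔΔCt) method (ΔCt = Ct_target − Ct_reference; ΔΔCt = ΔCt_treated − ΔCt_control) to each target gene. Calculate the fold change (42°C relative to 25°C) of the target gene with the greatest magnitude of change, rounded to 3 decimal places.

BAX4: ΔΔCt = (18.70−15.54) − (19.05−16.23) = 3.16 − 2.82 = 0.34; fold change = 2^-0.34 = 0.790
PIK10: ΔΔCt = (31.71−15.54) − (30.23−16.23) = 16.17 − 14.00 = 2.17; fold change = 2^-2.17 = 0.222
SMAD6: ΔΔCt = (26.88−15.54) − (25.43−16.23) = 11.34 − 9.20 = 2.14; fold change = 2^-2.14 = 0.227
SLC10: ΔΔCt = (25.14−15.54) − (22.75−16.23) = 9.60 − 6.52 = 3.08; fold change = 2^-3.08 = 0.118
SLC10 has the largest |ΔΔCt| = 3.08.

0.118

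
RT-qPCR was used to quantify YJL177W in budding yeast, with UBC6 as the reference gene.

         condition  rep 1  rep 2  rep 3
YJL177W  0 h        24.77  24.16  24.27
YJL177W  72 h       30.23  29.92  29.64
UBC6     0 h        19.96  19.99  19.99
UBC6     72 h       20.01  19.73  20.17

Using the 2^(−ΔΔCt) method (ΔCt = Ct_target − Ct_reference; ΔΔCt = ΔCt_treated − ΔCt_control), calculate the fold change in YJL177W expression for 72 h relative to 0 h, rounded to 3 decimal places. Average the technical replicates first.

0.021

Mean Ct: YJL177W 0 h 24.400; YJL177W 72 h 29.930; UBC6 0 h 19.980; UBC6 72 h 19.970
ΔCt(0 h) = 24.400 − 19.980 = 4.420
ΔCt(72 h) = 29.930 − 19.970 = 9.960
ΔΔCt = 9.960 − 4.420 = 5.540
Fold change = 2^(−5.540) = 0.0215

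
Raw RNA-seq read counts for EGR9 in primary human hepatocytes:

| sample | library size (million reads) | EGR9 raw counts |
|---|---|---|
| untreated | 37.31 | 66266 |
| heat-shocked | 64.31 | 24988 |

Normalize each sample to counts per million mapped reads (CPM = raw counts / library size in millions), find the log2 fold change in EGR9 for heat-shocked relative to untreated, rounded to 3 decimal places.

-2.193

CPM(untreated) = 66266 / 37.31 = 1776.0922
CPM(heat-shocked) = 24988 / 64.31 = 388.5554
Fold change = 388.5554 / 1776.0922 = 0.21877
log2(0.21877) = -2.1925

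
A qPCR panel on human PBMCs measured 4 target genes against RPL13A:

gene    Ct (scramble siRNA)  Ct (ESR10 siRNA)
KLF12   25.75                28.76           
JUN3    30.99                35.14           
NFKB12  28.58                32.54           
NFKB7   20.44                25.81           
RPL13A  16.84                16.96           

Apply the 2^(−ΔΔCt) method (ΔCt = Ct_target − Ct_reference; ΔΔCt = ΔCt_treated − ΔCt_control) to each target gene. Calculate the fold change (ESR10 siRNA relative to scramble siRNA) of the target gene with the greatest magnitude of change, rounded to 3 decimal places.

0.026

KLF12: ΔΔCt = (28.76−16.96) − (25.75−16.84) = 11.80 − 8.91 = 2.89; fold change = 2^-2.89 = 0.135
JUN3: ΔΔCt = (35.14−16.96) − (30.99−16.84) = 18.18 − 14.15 = 4.03; fold change = 2^-4.03 = 0.061
NFKB12: ΔΔCt = (32.54−16.96) − (28.58−16.84) = 15.58 − 11.74 = 3.84; fold change = 2^-3.84 = 0.070
NFKB7: ΔΔCt = (25.81−16.96) − (20.44−16.84) = 8.85 − 3.60 = 5.25; fold change = 2^-5.25 = 0.026
NFKB7 has the largest |ΔΔCt| = 5.25.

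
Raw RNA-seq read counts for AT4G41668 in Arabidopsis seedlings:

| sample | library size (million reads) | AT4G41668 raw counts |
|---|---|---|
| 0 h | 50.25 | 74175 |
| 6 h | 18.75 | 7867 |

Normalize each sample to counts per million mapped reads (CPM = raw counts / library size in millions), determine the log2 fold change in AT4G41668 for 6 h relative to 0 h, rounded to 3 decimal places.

-1.815

CPM(0 h) = 74175 / 50.25 = 1476.1194
CPM(6 h) = 7867 / 18.75 = 419.5733
Fold change = 419.5733 / 1476.1194 = 0.28424
log2(0.28424) = -1.8148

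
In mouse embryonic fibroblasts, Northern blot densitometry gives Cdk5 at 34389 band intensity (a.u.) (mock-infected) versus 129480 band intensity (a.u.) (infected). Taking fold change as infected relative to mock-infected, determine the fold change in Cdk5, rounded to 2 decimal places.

Fold change = 129480 / 34389 = 3.765
Cdk5 is upregulated.

3.77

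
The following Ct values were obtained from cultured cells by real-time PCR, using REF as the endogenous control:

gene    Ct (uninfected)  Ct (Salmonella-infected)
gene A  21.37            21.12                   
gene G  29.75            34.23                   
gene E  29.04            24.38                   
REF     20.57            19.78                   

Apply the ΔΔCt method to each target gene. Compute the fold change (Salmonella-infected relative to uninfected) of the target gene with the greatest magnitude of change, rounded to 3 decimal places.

gene A: ΔΔCt = (21.12−19.78) − (21.37−20.57) = 1.34 − 0.80 = 0.54; fold change = 2^-0.54 = 0.688
gene G: ΔΔCt = (34.23−19.78) − (29.75−20.57) = 14.45 − 9.18 = 5.27; fold change = 2^-5.27 = 0.026
gene E: ΔΔCt = (24.38−19.78) − (29.04−20.57) = 4.60 − 8.47 = -3.87; fold change = 2^3.87 = 14.621
gene G has the largest |ΔΔCt| = 5.27.

0.026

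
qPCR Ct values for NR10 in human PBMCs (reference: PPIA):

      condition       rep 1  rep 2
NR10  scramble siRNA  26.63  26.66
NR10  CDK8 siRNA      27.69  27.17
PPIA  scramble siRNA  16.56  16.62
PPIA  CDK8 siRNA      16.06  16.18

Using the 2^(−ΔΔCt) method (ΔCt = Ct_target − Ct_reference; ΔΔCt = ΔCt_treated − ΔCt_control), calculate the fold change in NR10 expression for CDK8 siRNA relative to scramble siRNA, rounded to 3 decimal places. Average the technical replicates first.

Mean Ct: NR10 scramble siRNA 26.645; NR10 CDK8 siRNA 27.430; PPIA scramble siRNA 16.590; PPIA CDK8 siRNA 16.120
ΔCt(scramble siRNA) = 26.645 − 16.590 = 10.055
ΔCt(CDK8 siRNA) = 27.430 − 16.120 = 11.310
ΔΔCt = 11.310 − 10.055 = 1.255
Fold change = 2^(−1.255) = 0.4190

0.419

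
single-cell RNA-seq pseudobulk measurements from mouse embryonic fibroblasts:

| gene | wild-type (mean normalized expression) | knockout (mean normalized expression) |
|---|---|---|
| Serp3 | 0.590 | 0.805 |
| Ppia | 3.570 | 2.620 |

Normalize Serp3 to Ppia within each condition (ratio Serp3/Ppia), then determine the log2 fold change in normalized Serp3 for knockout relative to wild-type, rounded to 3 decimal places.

Serp3/Ppia (wild-type) = 0.590 / 3.570 = 0.16527
Serp3/Ppia (knockout) = 0.805 / 2.620 = 0.30725
Fold change = 0.30725 / 0.16527 = 1.8591
log2(1.8591) = 0.8946

0.895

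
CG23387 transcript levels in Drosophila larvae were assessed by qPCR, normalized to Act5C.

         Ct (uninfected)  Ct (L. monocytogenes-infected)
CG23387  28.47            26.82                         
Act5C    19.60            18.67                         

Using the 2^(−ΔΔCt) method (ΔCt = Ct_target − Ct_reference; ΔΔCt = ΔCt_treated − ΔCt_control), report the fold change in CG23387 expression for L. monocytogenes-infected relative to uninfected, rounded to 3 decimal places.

ΔCt(uninfected) = 28.470 − 19.600 = 8.870
ΔCt(L. monocytogenes-infected) = 26.820 − 18.670 = 8.150
ΔΔCt = 8.150 − 8.870 = -0.720
Fold change = 2^(−(-0.720)) = 2^0.720 = 1.6472

1.647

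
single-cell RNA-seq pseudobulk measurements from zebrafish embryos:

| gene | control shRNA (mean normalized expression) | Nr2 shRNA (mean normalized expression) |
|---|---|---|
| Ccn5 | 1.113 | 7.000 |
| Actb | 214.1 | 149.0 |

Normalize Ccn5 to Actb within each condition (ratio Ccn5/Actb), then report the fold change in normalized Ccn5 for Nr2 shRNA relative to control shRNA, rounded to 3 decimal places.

9.037

Ccn5/Actb (control shRNA) = 1.113 / 214.1 = 0.0051985
Ccn5/Actb (Nr2 shRNA) = 7.000 / 149.0 = 0.04698
Fold change = 0.04698 / 0.0051985 = 9.0372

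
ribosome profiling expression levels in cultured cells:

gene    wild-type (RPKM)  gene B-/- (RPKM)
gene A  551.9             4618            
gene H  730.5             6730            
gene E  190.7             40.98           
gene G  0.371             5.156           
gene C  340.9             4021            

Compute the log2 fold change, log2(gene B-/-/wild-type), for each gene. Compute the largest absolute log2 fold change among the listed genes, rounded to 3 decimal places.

log2(4618/551.9) = 3.065  (gene A)
log2(6730/730.5) = 3.204  (gene H)
log2(40.98/190.7) = -2.218  (gene E)
log2(5.156/0.371) = 3.797  (gene G)
log2(4021/340.9) = 3.560  (gene C)
The largest magnitude belongs to gene G.

3.797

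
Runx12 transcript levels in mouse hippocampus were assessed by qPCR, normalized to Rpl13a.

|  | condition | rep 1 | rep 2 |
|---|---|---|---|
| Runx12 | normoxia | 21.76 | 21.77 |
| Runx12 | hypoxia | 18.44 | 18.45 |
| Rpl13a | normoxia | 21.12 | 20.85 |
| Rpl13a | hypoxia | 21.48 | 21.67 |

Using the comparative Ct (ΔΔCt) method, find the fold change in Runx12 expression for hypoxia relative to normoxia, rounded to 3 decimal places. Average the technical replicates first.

Mean Ct: Runx12 normoxia 21.765; Runx12 hypoxia 18.445; Rpl13a normoxia 20.985; Rpl13a hypoxia 21.575
ΔCt(normoxia) = 21.765 − 20.985 = 0.780
ΔCt(hypoxia) = 18.445 − 21.575 = -3.130
ΔΔCt = -3.130 − 0.780 = -3.910
Fold change = 2^(−(-3.910)) = 2^3.910 = 15.0324

15.032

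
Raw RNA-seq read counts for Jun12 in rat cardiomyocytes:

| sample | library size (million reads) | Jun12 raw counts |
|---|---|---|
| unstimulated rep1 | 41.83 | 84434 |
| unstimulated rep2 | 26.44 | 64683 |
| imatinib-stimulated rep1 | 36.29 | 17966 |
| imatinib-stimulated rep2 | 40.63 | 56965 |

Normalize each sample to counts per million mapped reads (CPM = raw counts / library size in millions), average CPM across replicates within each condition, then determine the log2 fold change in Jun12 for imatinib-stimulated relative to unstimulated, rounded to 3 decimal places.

CPM(unstimulated rep1) = 84434 / 41.83 = 2018.5035
CPM(unstimulated rep2) = 64683 / 26.44 = 2446.4070
CPM(imatinib-stimulated rep1) = 17966 / 36.29 = 495.0675
CPM(imatinib-stimulated rep2) = 56965 / 40.63 = 1402.0428
mean CPM(unstimulated) = 2232.4552; mean CPM(imatinib-stimulated) = 948.5552
Fold change = 948.5552 / 2232.4552 = 0.42489
log2(0.42489) = -1.2348

-1.235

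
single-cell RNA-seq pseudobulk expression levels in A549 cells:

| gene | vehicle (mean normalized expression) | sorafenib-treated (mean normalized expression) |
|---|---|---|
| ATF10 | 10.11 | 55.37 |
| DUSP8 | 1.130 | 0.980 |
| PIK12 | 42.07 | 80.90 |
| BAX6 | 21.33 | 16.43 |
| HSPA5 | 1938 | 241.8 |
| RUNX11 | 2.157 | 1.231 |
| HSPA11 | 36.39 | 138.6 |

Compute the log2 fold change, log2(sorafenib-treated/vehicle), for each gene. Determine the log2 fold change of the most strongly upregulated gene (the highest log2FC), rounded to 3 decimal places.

2.453

log2(55.37/10.11) = 2.453  (ATF10)
log2(0.980/1.130) = -0.205  (DUSP8)
log2(80.90/42.07) = 0.943  (PIK12)
log2(16.43/21.33) = -0.377  (BAX6)
log2(241.8/1938) = -3.003  (HSPA5)
log2(1.231/2.157) = -0.809  (RUNX11)
log2(138.6/36.39) = 1.929  (HSPA11)
ATF10 is most strongly upregulated.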